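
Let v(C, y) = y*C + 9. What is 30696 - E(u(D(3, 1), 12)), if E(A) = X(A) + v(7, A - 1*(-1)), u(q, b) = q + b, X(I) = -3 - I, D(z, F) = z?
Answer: 30593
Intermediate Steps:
u(q, b) = b + q
v(C, y) = 9 + C*y (v(C, y) = C*y + 9 = 9 + C*y)
E(A) = 13 + 6*A (E(A) = (-3 - A) + (9 + 7*(A - 1*(-1))) = (-3 - A) + (9 + 7*(A + 1)) = (-3 - A) + (9 + 7*(1 + A)) = (-3 - A) + (9 + (7 + 7*A)) = (-3 - A) + (16 + 7*A) = 13 + 6*A)
30696 - E(u(D(3, 1), 12)) = 30696 - (13 + 6*(12 + 3)) = 30696 - (13 + 6*15) = 30696 - (13 + 90) = 30696 - 1*103 = 30696 - 103 = 30593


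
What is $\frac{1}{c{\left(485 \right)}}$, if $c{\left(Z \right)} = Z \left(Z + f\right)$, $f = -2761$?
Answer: $- \frac{1}{1103860} \approx -9.0591 \cdot 10^{-7}$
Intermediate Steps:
$c{\left(Z \right)} = Z \left(-2761 + Z\right)$ ($c{\left(Z \right)} = Z \left(Z - 2761\right) = Z \left(-2761 + Z\right)$)
$\frac{1}{c{\left(485 \right)}} = \frac{1}{485 \left(-2761 + 485\right)} = \frac{1}{485 \left(-2276\right)} = \frac{1}{-1103860} = - \frac{1}{1103860}$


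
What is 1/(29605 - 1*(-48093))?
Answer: 1/77698 ≈ 1.2870e-5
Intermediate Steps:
1/(29605 - 1*(-48093)) = 1/(29605 + 48093) = 1/77698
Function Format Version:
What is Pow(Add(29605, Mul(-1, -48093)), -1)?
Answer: Rational(1, 77698) ≈ 1.2870e-5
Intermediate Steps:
Pow(Add(29605, Mul(-1, -48093)), -1) = Pow(Add(29605, 48093), -1) = Pow(77698, -1) = Rational(1, 77698)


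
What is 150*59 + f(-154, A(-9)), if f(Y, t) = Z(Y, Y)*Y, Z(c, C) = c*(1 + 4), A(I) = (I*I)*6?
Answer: 127430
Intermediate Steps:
A(I) = 6*I**2 (A(I) = I**2*6 = 6*I**2)
Z(c, C) = 5*c (Z(c, C) = c*5 = 5*c)
f(Y, t) = 5*Y**2 (f(Y, t) = (5*Y)*Y = 5*Y**2)
150*59 + f(-154, A(-9)) = 150*59 + 5*(-154)**2 = 8850 + 5*23716 = 8850 + 118580 = 127430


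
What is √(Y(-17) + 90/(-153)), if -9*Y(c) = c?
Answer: √3383/51 ≈ 1.1405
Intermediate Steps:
Y(c) = -c/9
√(Y(-17) + 90/(-153)) = √(-⅑*(-17) + 90/(-153)) = √(17/9 + 90*(-1/153)) = √(17/9 - 10/17) = √(199/153) = √3383/51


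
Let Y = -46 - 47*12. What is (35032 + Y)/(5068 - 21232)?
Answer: -5737/2694 ≈ -2.1295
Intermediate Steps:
Y = -610 (Y = -46 - 564 = -610)
(35032 + Y)/(5068 - 21232) = (35032 - 610)/(5068 - 21232) = 34422/(-16164) = 34422*(-1/16164) = -5737/2694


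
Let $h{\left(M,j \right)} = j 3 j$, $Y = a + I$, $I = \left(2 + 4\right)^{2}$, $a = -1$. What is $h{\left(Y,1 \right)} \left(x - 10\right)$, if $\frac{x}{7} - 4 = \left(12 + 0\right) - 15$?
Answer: $-9$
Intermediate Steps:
$I = 36$ ($I = 6^{2} = 36$)
$Y = 35$ ($Y = -1 + 36 = 35$)
$x = 7$ ($x = 28 + 7 \left(\left(12 + 0\right) - 15\right) = 28 + 7 \left(12 - 15\right) = 28 + 7 \left(-3\right) = 28 - 21 = 7$)
$h{\left(M,j \right)} = 3 j^{2}$ ($h{\left(M,j \right)} = 3 j j = 3 j^{2}$)
$h{\left(Y,1 \right)} \left(x - 10\right) = 3 \cdot 1^{2} \left(7 - 10\right) = 3 \cdot 1 \left(-3\right) = 3 \left(-3\right) = -9$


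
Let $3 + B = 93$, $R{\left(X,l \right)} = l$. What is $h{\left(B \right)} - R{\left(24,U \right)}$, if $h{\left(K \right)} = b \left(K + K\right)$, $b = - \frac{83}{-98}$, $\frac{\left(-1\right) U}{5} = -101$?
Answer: $- \frac{17275}{49} \approx -352.55$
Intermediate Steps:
$U = 505$ ($U = \left(-5\right) \left(-101\right) = 505$)
$b = \frac{83}{98}$ ($b = \left(-83\right) \left(- \frac{1}{98}\right) = \frac{83}{98} \approx 0.84694$)
$B = 90$ ($B = -3 + 93 = 90$)
$h{\left(K \right)} = \frac{83 K}{49}$ ($h{\left(K \right)} = \frac{83 \left(K + K\right)}{98} = \frac{83 \cdot 2 K}{98} = \frac{83 K}{49}$)
$h{\left(B \right)} - R{\left(24,U \right)} = \frac{83}{49} \cdot 90 - 505 = \frac{7470}{49} - 505 = - \frac{17275}{49}$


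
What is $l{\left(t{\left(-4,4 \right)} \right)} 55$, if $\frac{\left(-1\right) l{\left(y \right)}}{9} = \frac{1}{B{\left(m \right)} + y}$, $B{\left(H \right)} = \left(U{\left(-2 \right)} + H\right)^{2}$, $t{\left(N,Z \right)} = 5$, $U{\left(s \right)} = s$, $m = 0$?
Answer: $-55$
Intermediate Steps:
$B{\left(H \right)} = \left(-2 + H\right)^{2}$
$l{\left(y \right)} = - \frac{9}{4 + y}$ ($l{\left(y \right)} = - \frac{9}{\left(-2 + 0\right)^{2} + y} = - \frac{9}{\left(-2\right)^{2} + y} = - \frac{9}{4 + y}$)
$l{\left(t{\left(-4,4 \right)} \right)} 55 = - \frac{9}{4 + 5} \cdot 55 = - \frac{9}{9} \cdot 55 = \left(-9\right) \frac{1}{9} \cdot 55 = \left(-1\right) 55 = -55$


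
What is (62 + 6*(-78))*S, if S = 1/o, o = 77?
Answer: -58/11 ≈ -5.2727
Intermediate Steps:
S = 1/77 ≈ 0.012987
(62 + 6*(-78))*S = (62 + 6*(-78))*(1/77) = (62 - 468)*(1/77) = -406*1/77 = -58/11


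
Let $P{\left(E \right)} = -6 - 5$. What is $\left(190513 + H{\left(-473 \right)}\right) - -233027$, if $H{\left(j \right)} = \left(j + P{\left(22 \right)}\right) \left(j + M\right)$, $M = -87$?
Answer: $694580$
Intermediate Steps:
$P{\left(E \right)} = -11$
$H{\left(j \right)} = \left(-87 + j\right) \left(-11 + j\right)$ ($H{\left(j \right)} = \left(j - 11\right) \left(j - 87\right) = \left(-11 + j\right) \left(-87 + j\right) = \left(-87 + j\right) \left(-11 + j\right)$)
$\left(190513 + H{\left(-473 \right)}\right) - -233027 = \left(190513 + \left(957 + \left(-473\right)^{2} - -46354\right)\right) - -233027 = \left(190513 + \left(957 + 223729 + 46354\right)\right) + 233027 = \left(190513 + 271040\right) + 233027 = 461553 + 233027 = 694580$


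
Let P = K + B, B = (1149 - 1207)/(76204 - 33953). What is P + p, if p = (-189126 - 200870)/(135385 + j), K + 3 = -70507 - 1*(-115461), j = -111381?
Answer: 11393127652394/253548251 ≈ 44935.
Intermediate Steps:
B = -58/42251 ≈ -0.0013727
K = 44951 (K = -3 + (-70507 - 1*(-115461)) = -3 + (-70507 + 115461) = -3 + 44954 = 44951)
P = 1899224643/42251 (P = 44951 - 58/42251 = 1899224643/42251 ≈ 44951.)
p = -97499/6001 (p = (-189126 - 200870)/(135385 - 111381) = -389996/24004 = -389996*1/24004 = -97499/6001 ≈ -16.247)
P + p = 1899224643/42251 - 97499/6001 = 11393127652394/253548251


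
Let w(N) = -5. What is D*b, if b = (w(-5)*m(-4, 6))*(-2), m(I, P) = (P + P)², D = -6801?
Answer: -9793440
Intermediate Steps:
m(I, P) = 4*P² (m(I, P) = (2*P)² = 4*P²)
b = 1440 (b = -20*6²*(-2) = -20*36*(-2) = -5*144*(-2) = -720*(-2) = 1440)
D*b = -6801*1440 = -9793440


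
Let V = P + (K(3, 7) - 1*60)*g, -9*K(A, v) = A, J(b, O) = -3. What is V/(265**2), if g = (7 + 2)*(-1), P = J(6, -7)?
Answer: 108/14045 ≈ 0.0076896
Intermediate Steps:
K(A, v) = -A/9
P = -3
g = -9 (g = 9*(-1) = -9)
V = 540 (V = -3 + (-1/9*3 - 1*60)*(-9) = -3 + (-1/3 - 60)*(-9) = -3 - 181/3*(-9) = -3 + 543 = 540)
V/(265**2) = 540/(265**2) = 540/70225 = 540*(1/70225) = 108/14045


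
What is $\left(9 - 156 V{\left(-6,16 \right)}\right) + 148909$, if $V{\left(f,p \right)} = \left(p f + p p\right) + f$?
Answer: $124894$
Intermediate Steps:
$V{\left(f,p \right)} = f + p^{2} + f p$ ($V{\left(f,p \right)} = \left(f p + p^{2}\right) + f = \left(p^{2} + f p\right) + f = f + p^{2} + f p$)
$\left(9 - 156 V{\left(-6,16 \right)}\right) + 148909 = \left(9 - 156 \left(-6 + 16^{2} - 96\right)\right) + 148909 = \left(9 - 156 \left(-6 + 256 - 96\right)\right) + 148909 = \left(9 - 24024\right) + 148909 = -24015 + 148909 = 124894$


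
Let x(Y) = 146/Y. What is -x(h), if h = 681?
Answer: -146/681 ≈ -0.21439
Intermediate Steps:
-x(h) = -146/681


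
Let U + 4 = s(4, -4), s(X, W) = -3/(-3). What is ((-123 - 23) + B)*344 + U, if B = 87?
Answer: -20299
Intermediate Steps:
s(X, W) = 1 (s(X, W) = -3*(-⅓) = 1)
U = -3 (U = -4 + 1 = -3)
((-123 - 23) + B)*344 + U = ((-123 - 23) + 87)*344 - 3 = (-146 + 87)*344 - 3 = -59*344 - 3 = -20296 - 3 = -20299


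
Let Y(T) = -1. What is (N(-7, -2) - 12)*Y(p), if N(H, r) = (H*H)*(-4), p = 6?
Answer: 208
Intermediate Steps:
N(H, r) = -4*H² (N(H, r) = H²*(-4) = -4*H²)
(N(-7, -2) - 12)*Y(p) = (-4*(-7)² - 12)*(-1) = (-4*49 - 12)*(-1) = (-196 - 12)*(-1) = -208*(-1) = 208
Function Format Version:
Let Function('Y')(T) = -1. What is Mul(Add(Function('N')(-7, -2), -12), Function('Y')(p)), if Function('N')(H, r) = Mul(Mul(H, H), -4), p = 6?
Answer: 208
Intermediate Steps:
Function('N')(H, r) = Mul(-4, Pow(H, 2)) (Function('N')(H, r) = Mul(Pow(H, 2), -4) = Mul(-4, Pow(H, 2)))
Mul(Add(Function('N')(-7, -2), -12), Function('Y')(p)) = Mul(Add(Mul(-4, Pow(-7, 2)), -12), -1) = Mul(Add(Mul(-4, 49), -12), -1) = Mul(Add(-196, -12), -1) = Mul(-208, -1) = 208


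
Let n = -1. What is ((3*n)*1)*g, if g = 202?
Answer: -606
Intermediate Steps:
((3*n)*1)*g = ((3*(-1))*1)*202 = -3*1*202 = -3*202 = -606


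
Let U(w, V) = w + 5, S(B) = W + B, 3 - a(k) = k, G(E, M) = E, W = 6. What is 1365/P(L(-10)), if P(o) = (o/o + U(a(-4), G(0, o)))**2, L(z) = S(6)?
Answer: 105/13 ≈ 8.0769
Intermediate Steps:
a(k) = 3 - k
S(B) = 6 + B
L(z) = 12 (L(z) = 6 + 6 = 12)
U(w, V) = 5 + w
P(o) = 169 (P(o) = (o/o + (5 + (3 - 1*(-4))))**2 = (1 + (5 + (3 + 4)))**2 = (1 + (5 + 7))**2 = (1 + 12)**2 = 13**2 = 169)
1365/P(L(-10)) = 1365/169 = 1365*(1/169) = 105/13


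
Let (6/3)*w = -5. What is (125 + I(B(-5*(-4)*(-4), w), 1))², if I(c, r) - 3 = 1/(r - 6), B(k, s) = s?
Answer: 408321/25 ≈ 16333.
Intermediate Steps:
w = -5/2 (w = (½)*(-5) = -5/2 ≈ -2.5000)
I(c, r) = 3 + 1/(-6 + r) (I(c, r) = 3 + 1/(r - 6) = 3 + 1/(-6 + r))
(125 + I(B(-5*(-4)*(-4), w), 1))² = (125 + (-17 + 3*1)/(-6 + 1))² = (125 + (-17 + 3)/(-5))² = (125 - ⅕*(-14))² = (125 + 14/5)² = (639/5)² = 408321/25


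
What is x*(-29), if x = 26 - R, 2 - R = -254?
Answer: 6670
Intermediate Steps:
R = 256 (R = 2 - 1*(-254) = 2 + 254 = 256)
x = -230 (x = 26 - 1*256 = 26 - 256 = -230)
x*(-29) = -230*(-29) = 6670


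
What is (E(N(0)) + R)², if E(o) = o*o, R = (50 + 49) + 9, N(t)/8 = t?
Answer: 11664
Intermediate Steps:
N(t) = 8*t
R = 108 (R = 99 + 9 = 108)
E(o) = o²
(E(N(0)) + R)² = ((8*0)² + 108)² = (0² + 108)² = (0 + 108)² = 108² = 11664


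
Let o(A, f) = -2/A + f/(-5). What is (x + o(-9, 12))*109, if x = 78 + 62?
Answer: 676018/45 ≈ 15023.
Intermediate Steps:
x = 140
o(A, f) = -2/A - f/5 (o(A, f) = -2/A + f*(-⅕) = -2/A - f/5)
(x + o(-9, 12))*109 = (140 + (-2/(-9) - ⅕*12))*109 = (140 + (-2*(-⅑) - 12/5))*109 = (140 + (2/9 - 12/5))*109 = (140 - 98/45)*109 = (6202/45)*109 = 676018/45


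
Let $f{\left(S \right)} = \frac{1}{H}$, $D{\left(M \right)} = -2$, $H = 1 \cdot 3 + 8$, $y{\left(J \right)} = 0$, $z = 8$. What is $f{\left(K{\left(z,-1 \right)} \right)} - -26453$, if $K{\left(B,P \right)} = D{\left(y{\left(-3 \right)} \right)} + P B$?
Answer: $\frac{290984}{11} \approx 26453.0$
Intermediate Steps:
$H = 11$ ($H = 3 + 8 = 11$)
$K{\left(B,P \right)} = -2 + B P$ ($K{\left(B,P \right)} = -2 + P B = -2 + B P$)
$f{\left(S \right)} = \frac{1}{11}$
$f{\left(K{\left(z,-1 \right)} \right)} - -26453 = \frac{1}{11} - -26453 = \frac{1}{11} + 26453 = \frac{290984}{11}$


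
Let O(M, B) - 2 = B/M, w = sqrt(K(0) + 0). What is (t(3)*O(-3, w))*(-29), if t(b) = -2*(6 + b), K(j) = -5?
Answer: 1044 - 174*I*sqrt(5) ≈ 1044.0 - 389.08*I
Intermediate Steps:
w = I*sqrt(5) (w = sqrt(-5 + 0) = sqrt(-5) = I*sqrt(5) ≈ 2.2361*I)
O(M, B) = 2 + B/M
t(b) = -12 - 2*b
(t(3)*O(-3, w))*(-29) = ((-12 - 2*3)*(2 + (I*sqrt(5))/(-3)))*(-29) = ((-12 - 6)*(2 + (I*sqrt(5))*(-1/3)))*(-29) = -18*(2 - I*sqrt(5)/3)*(-29) = (-36 + 6*I*sqrt(5))*(-29) = 1044 - 174*I*sqrt(5)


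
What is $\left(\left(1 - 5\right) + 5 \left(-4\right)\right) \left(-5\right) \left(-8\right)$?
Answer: $-960$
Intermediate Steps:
$\left(\left(1 - 5\right) + 5 \left(-4\right)\right) \left(-5\right) \left(-8\right) = \left(-4 - 20\right) \left(-5\right) \left(-8\right) = \left(-24\right) \left(-5\right) \left(-8\right) = 120 \left(-8\right) = -960$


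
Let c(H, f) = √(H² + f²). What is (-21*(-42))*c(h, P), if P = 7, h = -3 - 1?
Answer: 882*√65 ≈ 7110.9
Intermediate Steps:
h = -4
(-21*(-42))*c(h, P) = (-21*(-42))*√((-4)² + 7²) = 882*√(16 + 49) = 882*√65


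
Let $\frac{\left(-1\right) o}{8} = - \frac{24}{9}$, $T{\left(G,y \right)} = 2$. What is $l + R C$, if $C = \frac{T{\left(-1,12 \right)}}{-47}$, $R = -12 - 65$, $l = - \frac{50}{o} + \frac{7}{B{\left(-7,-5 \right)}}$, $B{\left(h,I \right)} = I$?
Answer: $- \frac{3513}{7520} \approx -0.46715$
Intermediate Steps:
$o = \frac{64}{3}$ ($o = - 8 \left(- \frac{24}{9}\right) = - 8 \left(\left(-24\right) \frac{1}{9}\right) = \left(-8\right) \left(- \frac{8}{3}\right) = \frac{64}{3} \approx 21.333$)
$l = - \frac{599}{160}$ ($l = - \frac{50}{\frac{64}{3}} + \frac{7}{-5} = \left(-50\right) \frac{3}{64} + 7 \left(- \frac{1}{5}\right) = - \frac{75}{32} - \frac{7}{5} = - \frac{599}{160} \approx -3.7438$)
$R = -77$ ($R = -12 - 65 = -77$)
$C = - \frac{2}{47}$ ($C = \frac{2}{-47} = 2 \left(- \frac{1}{47}\right) = - \frac{2}{47} \approx -0.042553$)
$l + R C = - \frac{599}{160} - - \frac{154}{47} = - \frac{599}{160} + \frac{154}{47} = - \frac{3513}{7520}$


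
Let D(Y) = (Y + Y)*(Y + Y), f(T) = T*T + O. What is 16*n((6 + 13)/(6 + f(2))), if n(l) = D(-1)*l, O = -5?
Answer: 1216/5 ≈ 243.20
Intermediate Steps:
f(T) = -5 + T² (f(T) = T*T - 5 = T² - 5 = -5 + T²)
D(Y) = 4*Y² (D(Y) = (2*Y)*(2*Y) = 4*Y²)
n(l) = 4*l (n(l) = (4*(-1)²)*l = (4*1)*l = 4*l)
16*n((6 + 13)/(6 + f(2))) = 16*(4*((6 + 13)/(6 + (-5 + 2²)))) = 16*(4*(19/(6 + (-5 + 4)))) = 16*(4*(19/(6 - 1))) = 16*(4*(19/5)) = 16*(76/5) = 1216/5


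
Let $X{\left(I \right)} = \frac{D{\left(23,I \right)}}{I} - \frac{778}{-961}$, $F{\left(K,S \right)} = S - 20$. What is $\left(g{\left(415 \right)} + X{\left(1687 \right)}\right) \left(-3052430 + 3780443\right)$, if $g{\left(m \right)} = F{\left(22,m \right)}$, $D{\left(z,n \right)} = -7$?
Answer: $\frac{66736174192116}{231601} \approx 2.8815 \cdot 10^{8}$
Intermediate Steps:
$F{\left(K,S \right)} = -20 + S$
$g{\left(m \right)} = -20 + m$
$X{\left(I \right)} = \frac{778}{961} - \frac{7}{I}$ ($X{\left(I \right)} = - \frac{7}{I} - \frac{778}{-961} = - \frac{7}{I} - - \frac{778}{961} = - \frac{7}{I} + \frac{778}{961} = \frac{778}{961} - \frac{7}{I}$)
$\left(g{\left(415 \right)} + X{\left(1687 \right)}\right) \left(-3052430 + 3780443\right) = \left(\left(-20 + 415\right) + \left(\frac{778}{961} - \frac{7}{1687}\right)\right) \left(-3052430 + 3780443\right) = \left(395 + \left(\frac{778}{961} - \frac{1}{241}\right)\right) 728013 = \left(395 + \frac{186537}{231601}\right) 728013 = \frac{91668932}{231601} \cdot 728013 = \frac{66736174192116}{231601}$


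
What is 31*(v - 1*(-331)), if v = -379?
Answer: -1488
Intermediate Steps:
31*(v - 1*(-331)) = 31*(-379 - 1*(-331)) = 31*(-379 + 331) = 31*(-48) = -1488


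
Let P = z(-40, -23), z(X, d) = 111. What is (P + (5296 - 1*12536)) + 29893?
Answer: 22764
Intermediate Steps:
P = 111
(P + (5296 - 1*12536)) + 29893 = (111 + (5296 - 1*12536)) + 29893 = (111 + (5296 - 12536)) + 29893 = (111 - 7240) + 29893 = -7129 + 29893 = 22764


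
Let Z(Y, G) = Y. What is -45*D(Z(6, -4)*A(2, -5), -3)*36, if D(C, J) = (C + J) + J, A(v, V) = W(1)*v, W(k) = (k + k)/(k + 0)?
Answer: -29160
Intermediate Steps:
W(k) = 2 (W(k) = (2*k)/k = 2)
A(v, V) = 2*v
D(C, J) = C + 2*J
-45*D(Z(6, -4)*A(2, -5), -3)*36 = -45*(6*(2*2) + 2*(-3))*36 = -45*(6*4 - 6)*36 = -45*(24 - 6)*36 = -45*18*36 = -810*36 = -29160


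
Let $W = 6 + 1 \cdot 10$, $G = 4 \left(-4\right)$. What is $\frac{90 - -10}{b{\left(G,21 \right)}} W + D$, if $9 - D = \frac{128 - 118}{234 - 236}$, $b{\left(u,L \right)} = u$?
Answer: $-86$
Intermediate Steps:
$G = -16$
$W = 16$ ($W = 6 + 10 = 16$)
$D = 14$ ($D = 9 - \frac{128 - 118}{234 - 236} = 9 - \frac{10}{-2} = 9 - 10 \left(- \frac{1}{2}\right) = 9 - -5 = 9 + 5 = 14$)
$\frac{90 - -10}{b{\left(G,21 \right)}} W + D = \frac{90 - -10}{-16} \cdot 16 + 14 = \left(90 + 10\right) \left(- \frac{1}{16}\right) 16 + 14 = 100 \left(- \frac{1}{16}\right) 16 + 14 = \left(- \frac{25}{4}\right) 16 + 14 = -100 + 14 = -86$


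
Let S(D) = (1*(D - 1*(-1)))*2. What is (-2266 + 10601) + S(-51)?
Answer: 8235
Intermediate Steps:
S(D) = 2 + 2*D (S(D) = (1*(D + 1))*2 = (1*(1 + D))*2 = (1 + D)*2 = 2 + 2*D)
(-2266 + 10601) + S(-51) = (-2266 + 10601) + (2 + 2*(-51)) = 8335 + (2 - 102) = 8335 - 100 = 8235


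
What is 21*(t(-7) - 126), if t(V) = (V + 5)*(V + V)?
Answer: -2058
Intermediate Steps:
t(V) = 2*V*(5 + V) (t(V) = (5 + V)*(2*V) = 2*V*(5 + V))
21*(t(-7) - 126) = 21*(2*(-7)*(5 - 7) - 126) = 21*(2*(-7)*(-2) - 126) = 21*(28 - 126) = 21*(-98) = -2058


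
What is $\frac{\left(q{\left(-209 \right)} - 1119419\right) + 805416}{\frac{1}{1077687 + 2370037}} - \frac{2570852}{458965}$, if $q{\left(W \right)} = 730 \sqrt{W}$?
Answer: $- \frac{496873525893747832}{458965} + 2516838520 i \sqrt{209} \approx -1.0826 \cdot 10^{12} + 3.6386 \cdot 10^{10} i$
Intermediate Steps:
$\frac{\left(q{\left(-209 \right)} - 1119419\right) + 805416}{\frac{1}{1077687 + 2370037}} - \frac{2570852}{458965} = \frac{\left(730 \sqrt{-209} - 1119419\right) + 805416}{\frac{1}{1077687 + 2370037}} - \frac{2570852}{458965} = \frac{\left(730 i \sqrt{209} - 1119419\right) + 805416}{\frac{1}{3447724}} - \frac{2570852}{458965} = \left(\left(730 i \sqrt{209} - 1119419\right) + 805416\right) \frac{1}{\frac{1}{3447724}} - \frac{2570852}{458965} = \left(\left(-1119419 + 730 i \sqrt{209}\right) + 805416\right) 3447724 - \frac{2570852}{458965} = \left(-314003 + 730 i \sqrt{209}\right) 3447724 - \frac{2570852}{458965} = \left(-1082595679172 + 2516838520 i \sqrt{209}\right) - \frac{2570852}{458965} = - \frac{496873525893747832}{458965} + 2516838520 i \sqrt{209}$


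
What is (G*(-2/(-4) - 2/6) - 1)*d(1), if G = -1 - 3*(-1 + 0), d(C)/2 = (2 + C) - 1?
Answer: -8/3 ≈ -2.6667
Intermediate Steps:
d(C) = 2 + 2*C (d(C) = 2*((2 + C) - 1) = 2*(1 + C) = 2 + 2*C)
G = 2 (G = -1 - 3*(-1) = -1 - 1*(-3) = -1 + 3 = 2)
(G*(-2/(-4) - 2/6) - 1)*d(1) = (2*(-2/(-4) - 2/6) - 1)*(2 + 2*1) = (2*(-2*(-1/4) - 2*1/6) - 1)*(2 + 2) = (2*(1/2 - 1/3) - 1)*4 = (2*(1/6) - 1)*4 = (1/3 - 1)*4 = -2/3*4 = -8/3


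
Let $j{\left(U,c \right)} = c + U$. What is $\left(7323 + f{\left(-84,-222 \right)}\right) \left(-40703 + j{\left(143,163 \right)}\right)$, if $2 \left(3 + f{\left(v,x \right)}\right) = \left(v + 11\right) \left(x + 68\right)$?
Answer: $-522777577$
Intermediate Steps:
$j{\left(U,c \right)} = U + c$
$f{\left(v,x \right)} = -3 + \frac{\left(11 + v\right) \left(68 + x\right)}{2}$ ($f{\left(v,x \right)} = -3 + \frac{\left(v + 11\right) \left(x + 68\right)}{2} = -3 + \frac{\left(11 + v\right) \left(68 + x\right)}{2}$)
$\left(7323 + f{\left(-84,-222 \right)}\right) \left(-40703 + j{\left(143,163 \right)}\right) = \left(7323 + \left(371 + 34 \left(-84\right) + \frac{11}{2} \left(-222\right) + \frac{1}{2} \left(-84\right) \left(-222\right)\right)\right) \left(-40703 + \left(143 + 163\right)\right) = \left(7323 + \left(371 - 2856 - 1221 + 9324\right)\right) \left(-40703 + 306\right) = \left(7323 + 5618\right) \left(-40397\right) = 12941 \left(-40397\right) = -522777577$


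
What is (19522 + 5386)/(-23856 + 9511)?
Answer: -24908/14345 ≈ -1.7364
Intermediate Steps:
(19522 + 5386)/(-23856 + 9511) = 24908/(-14345) = 24908*(-1/14345) = -24908/14345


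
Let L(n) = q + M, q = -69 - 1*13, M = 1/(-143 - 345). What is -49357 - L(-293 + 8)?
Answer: -24046199/488 ≈ -49275.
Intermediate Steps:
M = -1/488 (M = 1/(-488) = -1/488 ≈ -0.0020492)
q = -82 (q = -69 - 13 = -82)
L(n) = -40017/488 (L(n) = -82 - 1/488 = -40017/488)
-49357 - L(-293 + 8) = -49357 - 1*(-40017/488) = -49357 + 40017/488 = -24046199/488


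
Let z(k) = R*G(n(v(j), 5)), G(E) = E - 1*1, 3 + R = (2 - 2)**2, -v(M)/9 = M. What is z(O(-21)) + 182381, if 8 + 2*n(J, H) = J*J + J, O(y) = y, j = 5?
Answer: 179426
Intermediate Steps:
v(M) = -9*M
n(J, H) = -4 + J/2 + J**2/2 (n(J, H) = -4 + (J*J + J)/2 = -4 + (J**2 + J)/2 = -4 + (J + J**2)/2 = -4 + (J/2 + J**2/2) = -4 + J/2 + J**2/2)
R = -3 (R = -3 + (2 - 2)**2 = -3 + 0**2 = -3 + 0 = -3)
G(E) = -1 + E (G(E) = E - 1 = -1 + E)
z(k) = -2955 (z(k) = -3*(-1 + (-4 + (-9*5)/2 + (-9*5)**2/2)) = -3*(-1 + (-4 + (1/2)*(-45) + (1/2)*(-45)**2)) = -3*(-1 + (-4 - 45/2 + (1/2)*2025)) = -3*(-1 + (-4 - 45/2 + 2025/2)) = -3*(-1 + 986) = -3*985 = -2955)
z(O(-21)) + 182381 = -2955 + 182381 = 179426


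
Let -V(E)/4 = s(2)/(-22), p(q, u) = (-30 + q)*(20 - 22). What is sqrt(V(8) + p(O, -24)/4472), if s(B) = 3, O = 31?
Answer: sqrt(82427345)/12298 ≈ 0.73825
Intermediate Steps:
p(q, u) = 60 - 2*q (p(q, u) = (-30 + q)*(-2) = 60 - 2*q)
V(E) = 6/11 (V(E) = -12/(-22) = -12*(-1)/22 = -4*(-3/22) = 6/11)
sqrt(V(8) + p(O, -24)/4472) = sqrt(6/11 + (60 - 2*31)/4472) = sqrt(6/11 + (60 - 62)*(1/4472)) = sqrt(6/11 - 2*1/4472) = sqrt(6/11 - 1/2236) = sqrt(13405/24596) = sqrt(82427345)/12298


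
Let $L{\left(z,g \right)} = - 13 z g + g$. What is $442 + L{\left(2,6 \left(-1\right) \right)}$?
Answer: $592$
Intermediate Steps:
$L{\left(z,g \right)} = g - 13 g z$ ($L{\left(z,g \right)} = - 13 g z + g = g - 13 g z$)
$442 + L{\left(2,6 \left(-1\right) \right)} = 442 + 6 \left(-1\right) \left(1 - 26\right) = 442 - 6 \left(1 - 26\right) = 442 - -150 = 442 + 150 = 592$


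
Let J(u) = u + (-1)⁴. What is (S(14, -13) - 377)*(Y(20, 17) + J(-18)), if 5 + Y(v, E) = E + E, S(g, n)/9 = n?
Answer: -5928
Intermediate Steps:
S(g, n) = 9*n
J(u) = 1 + u (J(u) = u + 1 = 1 + u)
Y(v, E) = -5 + 2*E (Y(v, E) = -5 + (E + E) = -5 + 2*E)
(S(14, -13) - 377)*(Y(20, 17) + J(-18)) = (9*(-13) - 377)*((-5 + 2*17) + (1 - 18)) = (-117 - 377)*((-5 + 34) - 17) = -494*(29 - 17) = -494*12 = -5928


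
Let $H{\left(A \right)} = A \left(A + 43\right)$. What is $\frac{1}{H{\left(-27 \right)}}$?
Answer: $- \frac{1}{432} \approx -0.0023148$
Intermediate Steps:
$H{\left(A \right)} = A \left(43 + A\right)$
$\frac{1}{H{\left(-27 \right)}} = \frac{1}{\left(-27\right) \left(43 - 27\right)} = \frac{1}{\left(-27\right) 16} = \frac{1}{-432} = - \frac{1}{432}$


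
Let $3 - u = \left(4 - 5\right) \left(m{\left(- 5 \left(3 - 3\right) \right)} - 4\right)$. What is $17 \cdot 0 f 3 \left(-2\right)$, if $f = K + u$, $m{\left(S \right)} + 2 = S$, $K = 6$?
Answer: $0$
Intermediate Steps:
$m{\left(S \right)} = -2 + S$
$u = -3$ ($u = 3 - \left(4 - 5\right) \left(\left(-2 - 5 \left(3 - 3\right)\right) - 4\right) = 3 - \left(4 - 5\right) \left(\left(-2 - 0\right) - 4\right) = 3 - - (\left(-2 + 0\right) - 4) = 3 - - (-2 - 4) = 3 - \left(-1\right) \left(-6\right) = 3 - 6 = -3$)
$f = 3$ ($f = 6 - 3 = 3$)
$17 \cdot 0 f 3 \left(-2\right) = 17 \cdot 0 \cdot 3 \cdot 3 \left(-2\right) = 0 \cdot 9 \left(-2\right) = 0 \left(-18\right) = 0$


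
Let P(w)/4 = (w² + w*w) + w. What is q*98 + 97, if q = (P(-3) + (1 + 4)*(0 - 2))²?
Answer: 245097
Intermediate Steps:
P(w) = 4*w + 8*w² (P(w) = 4*((w² + w*w) + w) = 4*((w² + w²) + w) = 4*(2*w² + w) = 4*(w + 2*w²) = 4*w + 8*w²)
q = 2500 (q = (4*(-3)*(1 + 2*(-3)) + (1 + 4)*(0 - 2))² = (4*(-3)*(1 - 6) + 5*(-2))² = (4*(-3)*(-5) - 10)² = (60 - 10)² = 50² = 2500)
q*98 + 97 = 2500*98 + 97 = 245000 + 97 = 245097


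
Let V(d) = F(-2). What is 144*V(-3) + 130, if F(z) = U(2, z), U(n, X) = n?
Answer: 418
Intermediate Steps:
F(z) = 2
V(d) = 2
144*V(-3) + 130 = 144*2 + 130 = 288 + 130 = 418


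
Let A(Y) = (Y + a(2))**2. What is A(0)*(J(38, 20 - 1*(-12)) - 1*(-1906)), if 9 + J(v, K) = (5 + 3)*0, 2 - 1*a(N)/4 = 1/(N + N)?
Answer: 92953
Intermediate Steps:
a(N) = 8 - 2/N (a(N) = 8 - 4/(N + N) = 8 - 4*1/(2*N) = 8 - 2/N)
J(v, K) = -9 (J(v, K) = -9 + (5 + 3)*0 = -9 + 8*0 = -9 + 0 = -9)
A(Y) = (7 + Y)**2 (A(Y) = (Y + (8 - 2/2))**2 = (Y + (8 - 2*1/2))**2 = (Y + (8 - 1))**2 = (Y + 7)**2 = (7 + Y)**2)
A(0)*(J(38, 20 - 1*(-12)) - 1*(-1906)) = (7 + 0)**2*(-9 - 1*(-1906)) = 7**2*(-9 + 1906) = 49*1897 = 92953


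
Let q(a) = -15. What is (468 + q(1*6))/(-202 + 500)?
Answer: 453/298 ≈ 1.5201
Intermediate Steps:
(468 + q(1*6))/(-202 + 500) = (468 - 15)/(-202 + 500) = 453/298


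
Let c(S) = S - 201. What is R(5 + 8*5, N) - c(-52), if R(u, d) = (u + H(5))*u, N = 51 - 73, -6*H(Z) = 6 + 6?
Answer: 2188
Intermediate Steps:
H(Z) = -2 (H(Z) = -(6 + 6)/6 = -⅙*12 = -2)
c(S) = -201 + S
N = -22
R(u, d) = u*(-2 + u) (R(u, d) = (u - 2)*u = (-2 + u)*u = u*(-2 + u))
R(5 + 8*5, N) - c(-52) = (5 + 8*5)*(-2 + (5 + 8*5)) - (-201 - 52) = (5 + 40)*(-2 + (5 + 40)) - 1*(-253) = 45*(-2 + 45) + 253 = 45*43 + 253 = 1935 + 253 = 2188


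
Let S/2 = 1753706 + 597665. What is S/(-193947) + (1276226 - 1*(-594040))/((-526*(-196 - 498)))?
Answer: -676987635373/35399594334 ≈ -19.124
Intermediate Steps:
S = 4702742 (S = 2*(1753706 + 597665) = 2*2351371 = 4702742)
S/(-193947) + (1276226 - 1*(-594040))/((-526*(-196 - 498))) = 4702742/(-193947) + (1276226 - 1*(-594040))/((-526*(-196 - 498))) = 4702742*(-1/193947) + (1276226 + 594040)/((-526*(-694))) = -4702742/193947 + 1870266/365044 = -4702742/193947 + 1870266*(1/365044) = -4702742/193947 + 935133/182522 = -676987635373/35399594334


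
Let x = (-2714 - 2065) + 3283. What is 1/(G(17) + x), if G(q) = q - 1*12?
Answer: -1/1491 ≈ -0.00067069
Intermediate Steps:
G(q) = -12 + q (G(q) = q - 12 = -12 + q)
x = -1496 (x = -4779 + 3283 = -1496)
1/(G(17) + x) = 1/((-12 + 17) - 1496) = 1/(5 - 1496) = 1/(-1491) = -1/1491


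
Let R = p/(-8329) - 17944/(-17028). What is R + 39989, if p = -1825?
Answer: 1417917230836/35456553 ≈ 39990.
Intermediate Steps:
R = 45132919/35456553 (R = -1825/(-8329) - 17944/(-17028) = -1825*(-1/8329) - 17944*(-1/17028) = 1825/8329 + 4486/4257 = 45132919/35456553 ≈ 1.2729)
R + 39989 = 45132919/35456553 + 39989 = 1417917230836/35456553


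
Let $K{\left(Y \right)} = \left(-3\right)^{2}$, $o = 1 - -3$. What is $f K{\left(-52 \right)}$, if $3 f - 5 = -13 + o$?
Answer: $-12$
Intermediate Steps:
$o = 4$ ($o = 1 + 3 = 4$)
$K{\left(Y \right)} = 9$
$f = - \frac{4}{3}$ ($f = \frac{5}{3} + \frac{-13 + 4}{3} = \frac{5}{3} + \frac{1}{3} \left(-9\right) = \frac{5}{3} - 3 = - \frac{4}{3} \approx -1.3333$)
$f K{\left(-52 \right)} = \left(- \frac{4}{3}\right) 9 = -12$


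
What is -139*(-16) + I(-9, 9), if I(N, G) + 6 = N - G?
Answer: 2200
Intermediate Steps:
I(N, G) = -6 + N - G (I(N, G) = -6 + (N - G) = -6 + N - G)
-139*(-16) + I(-9, 9) = -139*(-16) + (-6 - 9 - 1*9) = 2224 + (-6 - 9 - 9) = 2224 - 24 = 2200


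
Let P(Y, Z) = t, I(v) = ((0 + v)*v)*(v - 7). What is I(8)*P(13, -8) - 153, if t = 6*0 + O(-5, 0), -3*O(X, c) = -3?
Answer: -89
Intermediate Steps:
O(X, c) = 1 (O(X, c) = -⅓*(-3) = 1)
I(v) = v²*(-7 + v) (I(v) = (v*v)*(-7 + v) = v²*(-7 + v))
t = 1 (t = 6*0 + 1 = 0 + 1 = 1)
P(Y, Z) = 1
I(8)*P(13, -8) - 153 = (8²*(-7 + 8))*1 - 153 = (64*1)*1 - 153 = 64*1 - 153 = 64 - 153 = -89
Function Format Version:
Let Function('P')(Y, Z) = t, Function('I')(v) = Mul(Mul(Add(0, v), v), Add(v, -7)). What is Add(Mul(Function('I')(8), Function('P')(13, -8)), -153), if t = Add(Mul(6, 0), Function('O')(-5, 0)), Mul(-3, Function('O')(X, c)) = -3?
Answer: -89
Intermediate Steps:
Function('O')(X, c) = 1 (Function('O')(X, c) = Mul(Rational(-1, 3), -3) = 1)
Function('I')(v) = Mul(Pow(v, 2), Add(-7, v)) (Function('I')(v) = Mul(Mul(v, v), Add(-7, v)) = Mul(Pow(v, 2), Add(-7, v)))
t = 1 (t = Add(Mul(6, 0), 1) = Add(0, 1) = 1)
Function('P')(Y, Z) = 1
Add(Mul(Function('I')(8), Function('P')(13, -8)), -153) = Add(Mul(Mul(Pow(8, 2), Add(-7, 8)), 1), -153) = Add(Mul(Mul(64, 1), 1), -153) = Add(Mul(64, 1), -153) = Add(64, -153) = -89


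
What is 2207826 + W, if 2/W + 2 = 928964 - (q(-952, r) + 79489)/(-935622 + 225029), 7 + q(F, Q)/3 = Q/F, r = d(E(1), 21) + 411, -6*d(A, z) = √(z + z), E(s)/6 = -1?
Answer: 1743839813051631243050359989210441994/789844767228002004864884168429 - 1352969072*√42/789844767228002004864884168429 ≈ 2.2078e+6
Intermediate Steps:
E(s) = -6 (E(s) = 6*(-1) = -6)
d(A, z) = -√2*√z/6 (d(A, z) = -√(z + z)/6 = -√2*√z/6)
r = 411 - √42/6 (r = -√2*√21/6 + 411 = -√42/6 + 411 = 411 - √42/6 ≈ 409.92)
q(F, Q) = -21 + 3*Q/F (q(F, Q) = -21 + 3*(Q/F) = -21 + 3*Q/F)
W = 2/(628428503183935/676484536 + √42/1352969072) (W = 2/(-2 + (928964 - ((-21 + 3*(411 - √42/6)/(-952)) + 79489)/(-935622 + 225029))) = 2/(-2 + (928964 - ((-21 + 3*(411 - √42/6)*(-1/952)) + 79489)/(-710593))) = 2/(-2 + (928964 - ((-21 + (-1233/952 + √42/1904)) + 79489)*(-1)/710593)) = 2/(-2 + (928964 - ((-21225/952 + √42/1904) + 79489)*(-1)/710593)) = 2/(-2 + (928964 - (75652303/952 + √42/1904)*(-1)/710593)) = 2/(-2 + (928964 - (-75652303/676484536 - √42/1352969072))) = 2/(-2 + (928964 + (75652303/676484536 + √42/1352969072))) = 2/(-2 + (628429856153007/676484536 + √42/1352969072)) = 2/(628428503183935/676484536 + √42/1352969072) ≈ 2.1529e-6)
2207826 + W = 2207826 + (1700488657542235164516640/789844767228002004864884168429 - 1352969072*√42/789844767228002004864884168429) = 1743839813051631243050359989210441994/789844767228002004864884168429 - 1352969072*√42/789844767228002004864884168429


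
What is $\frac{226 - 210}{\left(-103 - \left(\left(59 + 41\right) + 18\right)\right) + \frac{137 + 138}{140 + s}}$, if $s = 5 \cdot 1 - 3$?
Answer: $- \frac{2272}{31107} \approx -0.073038$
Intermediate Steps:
$s = 2$ ($s = 5 - 3 = 2$)
$\frac{226 - 210}{\left(-103 - \left(\left(59 + 41\right) + 18\right)\right) + \frac{137 + 138}{140 + s}} = \frac{226 - 210}{\left(-103 - \left(\left(59 + 41\right) + 18\right)\right) + \frac{137 + 138}{140 + 2}} = \frac{16}{\left(-103 - \left(100 + 18\right)\right) + \frac{275}{142}} = \frac{16}{\left(-103 - 118\right) + 275 \cdot \frac{1}{142}} = \frac{16}{\left(-103 - 118\right) + \frac{275}{142}} = \frac{16}{-221 + \frac{275}{142}} = \frac{16}{- \frac{31107}{142}} = 16 \left(- \frac{142}{31107}\right) = - \frac{2272}{31107}$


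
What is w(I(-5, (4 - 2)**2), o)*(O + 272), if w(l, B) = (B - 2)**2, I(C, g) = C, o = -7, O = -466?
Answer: -15714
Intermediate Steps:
w(l, B) = (-2 + B)**2
w(I(-5, (4 - 2)**2), o)*(O + 272) = (-2 - 7)**2*(-466 + 272) = (-9)**2*(-194) = 81*(-194) = -15714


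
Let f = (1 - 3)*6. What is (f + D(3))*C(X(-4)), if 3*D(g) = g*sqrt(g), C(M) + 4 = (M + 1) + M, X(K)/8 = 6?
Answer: -1116 + 93*sqrt(3) ≈ -954.92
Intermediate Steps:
X(K) = 48 (X(K) = 8*6 = 48)
f = -12 (f = -2*6 = -12)
C(M) = -3 + 2*M (C(M) = -4 + ((M + 1) + M) = -4 + ((1 + M) + M) = -4 + (1 + 2*M) = -3 + 2*M)
D(g) = g**(3/2)/3 (D(g) = (g*sqrt(g))/3 = g**(3/2)/3)
(f + D(3))*C(X(-4)) = (-12 + 3**(3/2)/3)*(-3 + 2*48) = (-12 + (3*sqrt(3))/3)*(-3 + 96) = (-12 + sqrt(3))*93 = -1116 + 93*sqrt(3)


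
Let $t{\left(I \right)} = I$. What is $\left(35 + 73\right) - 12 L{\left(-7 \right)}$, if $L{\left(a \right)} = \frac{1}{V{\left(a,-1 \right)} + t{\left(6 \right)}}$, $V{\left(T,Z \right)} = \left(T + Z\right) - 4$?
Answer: $110$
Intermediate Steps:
$V{\left(T,Z \right)} = -4 + T + Z$
$L{\left(a \right)} = \frac{1}{1 + a}$ ($L{\left(a \right)} = \frac{1}{\left(-4 + a - 1\right) + 6} = \frac{1}{\left(-5 + a\right) + 6} = \frac{1}{1 + a}$)
$\left(35 + 73\right) - 12 L{\left(-7 \right)} = \left(35 + 73\right) - \frac{12}{1 - 7} = 108 - \frac{12}{-6} = 108 - -2 = 108 + 2 = 110$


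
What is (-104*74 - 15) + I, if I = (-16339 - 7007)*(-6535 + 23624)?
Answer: -398967505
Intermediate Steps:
I = -398959794 (I = -23346*17089 = -398959794)
(-104*74 - 15) + I = (-104*74 - 15) - 398959794 = (-7696 - 15) - 398959794 = -7711 - 398959794 = -398967505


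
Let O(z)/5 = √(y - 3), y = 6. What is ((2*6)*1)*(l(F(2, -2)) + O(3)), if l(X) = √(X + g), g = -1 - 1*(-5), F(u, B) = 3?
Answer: 12*√7 + 60*√3 ≈ 135.67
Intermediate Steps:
O(z) = 5*√3 (O(z) = 5*√(6 - 3) = 5*√3)
g = 4 (g = -1 + 5 = 4)
l(X) = √(4 + X) (l(X) = √(X + 4) = √(4 + X))
((2*6)*1)*(l(F(2, -2)) + O(3)) = ((2*6)*1)*(√(4 + 3) + 5*√3) = (12*1)*(√7 + 5*√3) = 12*(√7 + 5*√3) = 12*√7 + 60*√3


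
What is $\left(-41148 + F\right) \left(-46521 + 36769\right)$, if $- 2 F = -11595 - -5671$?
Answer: $372389872$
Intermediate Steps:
$F = 2962$ ($F = - \frac{-11595 - -5671}{2} = - \frac{-11595 + 5671}{2} = \left(- \frac{1}{2}\right) \left(-5924\right) = 2962$)
$\left(-41148 + F\right) \left(-46521 + 36769\right) = \left(-41148 + 2962\right) \left(-46521 + 36769\right) = \left(-38186\right) \left(-9752\right) = 372389872$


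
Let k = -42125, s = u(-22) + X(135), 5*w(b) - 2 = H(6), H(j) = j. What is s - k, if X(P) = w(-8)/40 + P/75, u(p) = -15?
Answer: 1052796/25 ≈ 42112.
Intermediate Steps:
w(b) = 8/5 (w(b) = 2/5 + (1/5)*6 = 2/5 + 6/5 = 8/5)
X(P) = 1/25 + P/75 (X(P) = (8/5)/40 + P/75 = (8/5)*(1/40) + P*(1/75) = 1/25 + P/75)
s = -329/25 (s = -15 + (1/25 + (1/75)*135) = -15 + (1/25 + 9/5) = -15 + 46/25 = -329/25 ≈ -13.160)
s - k = -329/25 - 1*(-42125) = -329/25 + 42125 = 1052796/25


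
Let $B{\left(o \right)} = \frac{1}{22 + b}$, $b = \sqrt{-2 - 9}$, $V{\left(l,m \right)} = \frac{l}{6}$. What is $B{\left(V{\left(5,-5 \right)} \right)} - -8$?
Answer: $\frac{362}{45} - \frac{i \sqrt{11}}{495} \approx 8.0444 - 0.0067003 i$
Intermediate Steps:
$V{\left(l,m \right)} = \frac{l}{6}$ ($V{\left(l,m \right)} = l \frac{1}{6} = \frac{l}{6}$)
$b = i \sqrt{11}$ ($b = \sqrt{-11} = i \sqrt{11} \approx 3.3166 i$)
$B{\left(o \right)} = \frac{1}{22 + i \sqrt{11}}$
$B{\left(V{\left(5,-5 \right)} \right)} - -8 = \left(\frac{2}{45} - \frac{i \sqrt{11}}{495}\right) - -8 = \left(\frac{2}{45} - \frac{i \sqrt{11}}{495}\right) + 8 = \frac{362}{45} - \frac{i \sqrt{11}}{495}$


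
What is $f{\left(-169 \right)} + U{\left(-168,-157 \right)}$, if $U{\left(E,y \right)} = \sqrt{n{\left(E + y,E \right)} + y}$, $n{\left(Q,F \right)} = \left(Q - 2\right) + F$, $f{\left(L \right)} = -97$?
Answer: $-97 + 2 i \sqrt{163} \approx -97.0 + 25.534 i$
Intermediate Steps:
$n{\left(Q,F \right)} = -2 + F + Q$ ($n{\left(Q,F \right)} = \left(-2 + Q\right) + F = -2 + F + Q$)
$U{\left(E,y \right)} = \sqrt{-2 + 2 E + 2 y}$ ($U{\left(E,y \right)} = \sqrt{\left(-2 + E + \left(E + y\right)\right) + y} = \sqrt{\left(-2 + y + 2 E\right) + y} = \sqrt{-2 + 2 E + 2 y}$)
$f{\left(-169 \right)} + U{\left(-168,-157 \right)} = -97 + \sqrt{-2 + 2 \left(-168\right) + 2 \left(-157\right)} = -97 + \sqrt{-2 - 336 - 314} = -97 + \sqrt{-652} = -97 + 2 i \sqrt{163}$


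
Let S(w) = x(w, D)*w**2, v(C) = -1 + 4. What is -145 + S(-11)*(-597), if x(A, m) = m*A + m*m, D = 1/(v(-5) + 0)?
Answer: 770093/3 ≈ 2.5670e+5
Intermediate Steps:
v(C) = 3
D = 1/3 (D = 1/(3 + 0) = 1/3 ≈ 0.33333)
x(A, m) = m**2 + A*m (x(A, m) = A*m + m**2 = m**2 + A*m)
S(w) = w**2*(1/9 + w/3) (S(w) = ((w + 1/3)/3)*w**2 = ((1/3 + w)/3)*w**2 = (1/9 + w/3)*w**2 = w**2*(1/9 + w/3))
-145 + S(-11)*(-597) = -145 + ((1/9)*(-11)**2*(1 + 3*(-11)))*(-597) = -145 + ((1/9)*121*(1 - 33))*(-597) = -145 + ((1/9)*121*(-32))*(-597) = -145 - 3872/9*(-597) = -145 + 770528/3 = 770093/3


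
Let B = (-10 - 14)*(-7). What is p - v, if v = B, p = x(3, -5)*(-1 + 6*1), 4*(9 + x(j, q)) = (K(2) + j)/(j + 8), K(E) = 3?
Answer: -4671/22 ≈ -212.32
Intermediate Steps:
x(j, q) = -9 + (3 + j)/(4*(8 + j)) (x(j, q) = -9 + ((3 + j)/(j + 8))/4 = -9 + ((3 + j)/(8 + j))/4 = -9 + (3 + j)/(4*(8 + j)))
B = 168 (B = -24*(-7) = 168)
p = -975/22 (p = (5*(-57 - 7*3)/(4*(8 + 3)))*(-1 + 6*1) = ((5/4)*(-57 - 21)/11)*(-1 + 6) = ((5/4)*(1/11)*(-78))*5 = -195/22*5 = -975/22 ≈ -44.318)
v = 168
p - v = -975/22 - 1*168 = -975/22 - 168 = -4671/22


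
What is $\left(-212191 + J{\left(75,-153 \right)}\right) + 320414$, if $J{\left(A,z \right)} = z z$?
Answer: $131632$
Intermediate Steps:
$J{\left(A,z \right)} = z^{2}$
$\left(-212191 + J{\left(75,-153 \right)}\right) + 320414 = \left(-212191 + \left(-153\right)^{2}\right) + 320414 = \left(-212191 + 23409\right) + 320414 = -188782 + 320414 = 131632$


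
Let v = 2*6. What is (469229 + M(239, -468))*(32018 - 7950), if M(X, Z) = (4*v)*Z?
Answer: 10752740020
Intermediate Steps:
v = 12
M(X, Z) = 48*Z (M(X, Z) = (4*12)*Z = 48*Z)
(469229 + M(239, -468))*(32018 - 7950) = (469229 + 48*(-468))*(32018 - 7950) = (469229 - 22464)*24068 = 446765*24068 = 10752740020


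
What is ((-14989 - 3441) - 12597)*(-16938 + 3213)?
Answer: 425845575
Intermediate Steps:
((-14989 - 3441) - 12597)*(-16938 + 3213) = (-18430 - 12597)*(-13725) = -31027*(-13725) = 425845575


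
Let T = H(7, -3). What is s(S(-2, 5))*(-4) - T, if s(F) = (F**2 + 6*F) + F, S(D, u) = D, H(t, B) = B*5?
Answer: 55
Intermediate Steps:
H(t, B) = 5*B
s(F) = F**2 + 7*F
T = -15 (T = 5*(-3) = -15)
s(S(-2, 5))*(-4) - T = -2*(7 - 2)*(-4) - 1*(-15) = -2*5*(-4) + 15 = -10*(-4) + 15 = 40 + 15 = 55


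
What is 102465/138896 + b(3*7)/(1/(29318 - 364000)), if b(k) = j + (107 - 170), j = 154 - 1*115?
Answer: 1115663888193/138896 ≈ 8.0324e+6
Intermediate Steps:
j = 39 (j = 154 - 115 = 39)
b(k) = -24 (b(k) = 39 + (107 - 170) = 39 - 63 = -24)
102465/138896 + b(3*7)/(1/(29318 - 364000)) = 102465/138896 - 24/(1/(29318 - 364000)) = 102465*(1/138896) - 24/(1/(-334682)) = 102465/138896 - 24/(-1/334682) = 102465/138896 - 24*(-334682) = 102465/138896 + 8032368 = 1115663888193/138896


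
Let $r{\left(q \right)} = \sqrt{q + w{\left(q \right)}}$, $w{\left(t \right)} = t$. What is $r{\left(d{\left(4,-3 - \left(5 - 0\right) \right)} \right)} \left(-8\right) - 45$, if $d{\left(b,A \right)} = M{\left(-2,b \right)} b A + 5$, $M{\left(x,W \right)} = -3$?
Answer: $-45 - 8 \sqrt{202} \approx -158.7$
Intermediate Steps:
$d{\left(b,A \right)} = 5 - 3 A b$ ($d{\left(b,A \right)} = - 3 b A + 5 = - 3 A b + 5 = 5 - 3 A b$)
$r{\left(q \right)} = \sqrt{2} \sqrt{q}$ ($r{\left(q \right)} = \sqrt{q + q} = \sqrt{2 q} = \sqrt{2} \sqrt{q}$)
$r{\left(d{\left(4,-3 - \left(5 - 0\right) \right)} \right)} \left(-8\right) - 45 = \sqrt{2} \sqrt{5 - 3 \left(-3 - \left(5 - 0\right)\right) 4} \left(-8\right) - 45 = \sqrt{2} \sqrt{5 - 3 \left(-3 - \left(5 + 0\right)\right) 4} \left(-8\right) - 45 = \sqrt{2} \sqrt{5 - 3 \left(-3 - 5\right) 4} \left(-8\right) - 45 = \sqrt{2} \sqrt{5 - \left(-24\right) 4} \left(-8\right) - 45 = \sqrt{2} \sqrt{5 + 96} \left(-8\right) - 45 = \sqrt{2} \sqrt{101} \left(-8\right) - 45 = \sqrt{202} \left(-8\right) - 45 = - 8 \sqrt{202} - 45 = -45 - 8 \sqrt{202}$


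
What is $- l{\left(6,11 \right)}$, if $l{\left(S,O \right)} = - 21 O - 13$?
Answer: $244$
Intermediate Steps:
$l{\left(S,O \right)} = -13 - 21 O$
$- l{\left(6,11 \right)} = - (-13 - 231) = \left(-1\right) \left(-244\right) = 244$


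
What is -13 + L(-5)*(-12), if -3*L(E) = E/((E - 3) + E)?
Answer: -149/13 ≈ -11.462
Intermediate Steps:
L(E) = -E/(3*(-3 + 2*E)) (L(E) = -E/(3*((E - 3) + E)) = -E/(3*((-3 + E) + E)) = -E/(3*(-3 + 2*E)))
-13 + L(-5)*(-12) = -13 - 1*(-5)/(-9 + 6*(-5))*(-12) = -13 - 1*(-5)/(-9 - 30)*(-12) = -13 - 1*(-5)/(-39)*(-12) = -13 - 1*(-5)*(-1/39)*(-12) = -13 - 5/39*(-12) = -13 + 20/13 = -149/13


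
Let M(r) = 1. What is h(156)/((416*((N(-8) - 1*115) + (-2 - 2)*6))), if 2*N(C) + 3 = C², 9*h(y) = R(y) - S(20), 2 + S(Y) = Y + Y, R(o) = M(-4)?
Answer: 37/406224 ≈ 9.1083e-5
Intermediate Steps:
R(o) = 1
S(Y) = -2 + 2*Y (S(Y) = -2 + (Y + Y) = -2 + 2*Y)
h(y) = -37/9 (h(y) = (1 - (-2 + 2*20))/9 = (1 - (-2 + 40))/9 = (1 - 1*38)/9 = (1 - 38)/9 = (⅑)*(-37) = -37/9)
N(C) = -3/2 + C²/2
h(156)/((416*((N(-8) - 1*115) + (-2 - 2)*6))) = -37*1/(416*(((-3/2 + (½)*(-8)²) - 1*115) + (-2 - 2)*6))/9 = -37*1/(416*(((-3/2 + (½)*64) - 115) - 4*6))/9 = -37*1/(416*(((-3/2 + 32) - 115) - 24))/9 = -37*1/(416*((61/2 - 115) - 24))/9 = -37*1/(416*(-169/2 - 24))/9 = -37/(9*(416*(-217/2))) = -37/9/(-45136) = -37/9*(-1/45136) = 37/406224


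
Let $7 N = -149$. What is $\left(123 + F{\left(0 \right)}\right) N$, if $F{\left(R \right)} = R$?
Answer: $- \frac{18327}{7} \approx -2618.1$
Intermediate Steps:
$N = - \frac{149}{7}$ ($N = \frac{1}{7} \left(-149\right) = - \frac{149}{7} \approx -21.286$)
$\left(123 + F{\left(0 \right)}\right) N = \left(123 + 0\right) \left(- \frac{149}{7}\right) = 123 \left(- \frac{149}{7}\right) = - \frac{18327}{7}$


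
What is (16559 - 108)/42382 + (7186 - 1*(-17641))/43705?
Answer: 1771208869/1852305310 ≈ 0.95622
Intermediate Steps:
(16559 - 108)/42382 + (7186 - 1*(-17641))/43705 = 16451*(1/42382) + (7186 + 17641)*(1/43705) = 16451/42382 + 24827*(1/43705) = 16451/42382 + 24827/43705 = 1771208869/1852305310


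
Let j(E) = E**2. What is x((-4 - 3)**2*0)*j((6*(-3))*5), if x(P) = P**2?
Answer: 0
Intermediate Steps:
x((-4 - 3)**2*0)*j((6*(-3))*5) = ((-4 - 3)**2*0)**2*((6*(-3))*5)**2 = ((-7)**2*0)**2*(-18*5)**2 = (49*0)**2*(-90)**2 = 0**2*8100 = 0*8100 = 0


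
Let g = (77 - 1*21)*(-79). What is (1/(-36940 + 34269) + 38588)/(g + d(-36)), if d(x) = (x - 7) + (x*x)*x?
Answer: -103068547/136549533 ≈ -0.75481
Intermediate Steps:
g = -4424 (g = (77 - 21)*(-79) = 56*(-79) = -4424)
d(x) = -7 + x + x³ (d(x) = (-7 + x) + x²*x = (-7 + x) + x³ = -7 + x + x³)
(1/(-36940 + 34269) + 38588)/(g + d(-36)) = (1/(-36940 + 34269) + 38588)/(-4424 + (-7 - 36 + (-36)³)) = (1/(-2671) + 38588)/(-4424 + (-7 - 36 - 46656)) = (-1/2671 + 38588)/(-4424 - 46699) = (103068547/2671)/(-51123) = (103068547/2671)*(-1/51123) = -103068547/136549533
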